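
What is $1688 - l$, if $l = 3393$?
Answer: $-1705$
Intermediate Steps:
$1688 - l = 1688 - 3393 = -1705$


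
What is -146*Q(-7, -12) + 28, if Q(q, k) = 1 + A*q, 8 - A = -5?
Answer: 13168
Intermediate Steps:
A = 13 (A = 8 - 1*(-5) = 8 + 5 = 13)
Q(q, k) = 1 + 13*q
-146*Q(-7, -12) + 28 = -146*(1 + 13*(-7)) + 28 = -146*(1 - 91) + 28 = -146*(-90) + 28 = 13140 + 28 = 13168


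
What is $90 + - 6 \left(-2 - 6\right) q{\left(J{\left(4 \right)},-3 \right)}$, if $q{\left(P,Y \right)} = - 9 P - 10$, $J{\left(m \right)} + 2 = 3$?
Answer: $-822$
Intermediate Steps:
$J{\left(m \right)} = 1$ ($J{\left(m \right)} = -2 + 3 = 1$)
$q{\left(P,Y \right)} = -10 - 9 P$
$90 + - 6 \left(-2 - 6\right) q{\left(J{\left(4 \right)},-3 \right)} = 90 + - 6 \left(-2 - 6\right) \left(-10 - 9\right) = 90 + \left(-6\right) \left(-8\right) \left(-10 - 9\right) = 90 + 48 \left(-19\right) = 90 - 912 = -822$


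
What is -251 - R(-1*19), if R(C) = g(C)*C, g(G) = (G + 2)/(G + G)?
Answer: -485/2 ≈ -242.50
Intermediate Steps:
g(G) = (2 + G)/(2*G) (g(G) = (2 + G)/((2*G)) = (2 + G)*(1/(2*G)) = (2 + G)/(2*G))
R(C) = 1 + C/2 (R(C) = ((2 + C)/(2*C))*C = 1 + C/2)
-251 - R(-1*19) = -251 - (1 + (-1*19)/2) = -251 - (1 + (1/2)*(-19)) = -251 - (1 - 19/2) = -251 - 1*(-17/2) = -251 + 17/2 = -485/2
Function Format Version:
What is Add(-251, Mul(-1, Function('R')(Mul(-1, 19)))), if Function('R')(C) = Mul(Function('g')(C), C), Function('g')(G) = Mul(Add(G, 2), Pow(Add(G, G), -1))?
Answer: Rational(-485, 2) ≈ -242.50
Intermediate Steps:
Function('g')(G) = Mul(Rational(1, 2), Pow(G, -1), Add(2, G)) (Function('g')(G) = Mul(Add(2, G), Pow(Mul(2, G), -1)) = Mul(Add(2, G), Mul(Rational(1, 2), Pow(G, -1))) = Mul(Rational(1, 2), Pow(G, -1), Add(2, G)))
Function('R')(C) = Add(1, Mul(Rational(1, 2), C)) (Function('R')(C) = Mul(Mul(Rational(1, 2), Pow(C, -1), Add(2, C)), C) = Add(1, Mul(Rational(1, 2), C)))
Add(-251, Mul(-1, Function('R')(Mul(-1, 19)))) = Add(-251, Mul(-1, Add(1, Mul(Rational(1, 2), Mul(-1, 19))))) = Add(-251, Mul(-1, Add(1, Mul(Rational(1, 2), -19)))) = Add(-251, Mul(-1, Add(1, Rational(-19, 2)))) = Add(-251, Mul(-1, Rational(-17, 2))) = Add(-251, Rational(17, 2)) = Rational(-485, 2)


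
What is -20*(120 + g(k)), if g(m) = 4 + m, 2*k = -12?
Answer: -2360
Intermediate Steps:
k = -6 (k = (½)*(-12) = -6)
-20*(120 + g(k)) = -20*(120 + (4 - 6)) = -20*(120 - 2) = -20*118 = -2360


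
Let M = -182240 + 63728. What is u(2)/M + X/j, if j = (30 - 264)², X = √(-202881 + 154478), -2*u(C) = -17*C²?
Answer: -17/59256 + I*√48403/54756 ≈ -0.00028689 + 0.0040179*I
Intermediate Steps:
M = -118512
u(C) = 17*C²/2 (u(C) = -(-17)*C²/2 = 17*C²/2)
X = I*√48403 (X = √(-48403) = I*√48403 ≈ 220.01*I)
j = 54756 (j = (-234)² = 54756)
u(2)/M + X/j = ((17/2)*2²)/(-118512) + (I*√48403)/54756 = ((17/2)*4)*(-1/118512) + (I*√48403)*(1/54756) = 34*(-1/118512) + I*√48403/54756 = -17/59256 + I*√48403/54756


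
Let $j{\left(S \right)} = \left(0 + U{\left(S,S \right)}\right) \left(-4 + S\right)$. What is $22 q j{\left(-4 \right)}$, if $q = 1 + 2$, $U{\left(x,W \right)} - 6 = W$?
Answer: $-1056$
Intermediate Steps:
$U{\left(x,W \right)} = 6 + W$
$q = 3$
$j{\left(S \right)} = \left(-4 + S\right) \left(6 + S\right)$ ($j{\left(S \right)} = \left(0 + \left(6 + S\right)\right) \left(-4 + S\right) = \left(6 + S\right) \left(-4 + S\right) = \left(-4 + S\right) \left(6 + S\right)$)
$22 q j{\left(-4 \right)} = 22 \cdot 3 \left(-4 - 4\right) \left(6 - 4\right) = 66 \left(\left(-8\right) 2\right) = 66 \left(-16\right) = -1056$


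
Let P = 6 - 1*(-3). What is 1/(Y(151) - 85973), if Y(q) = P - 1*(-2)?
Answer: -1/85962 ≈ -1.1633e-5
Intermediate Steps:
P = 9 (P = 6 + 3 = 9)
Y(q) = 11 (Y(q) = 9 - 1*(-2) = 9 + 2 = 11)
1/(Y(151) - 85973) = 1/(11 - 85973) = 1/(-85962) = -1/85962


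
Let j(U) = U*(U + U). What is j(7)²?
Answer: 9604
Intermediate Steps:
j(U) = 2*U² (j(U) = U*(2*U) = 2*U²)
j(7)² = (2*7²)² = (2*49)² = 98² = 9604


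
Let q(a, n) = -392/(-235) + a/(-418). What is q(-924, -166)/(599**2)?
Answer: 17318/1602046465 ≈ 1.0810e-5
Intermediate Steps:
q(a, n) = 392/235 - a/418 (q(a, n) = -392*(-1/235) + a*(-1/418) = 392/235 - a/418)
q(-924, -166)/(599**2) = (392/235 - 1/418*(-924))/(599**2) = (392/235 + 42/19)/358801 = (17318/4465)*(1/358801) = 17318/1602046465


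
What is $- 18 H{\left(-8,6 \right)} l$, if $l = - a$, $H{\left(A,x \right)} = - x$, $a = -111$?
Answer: $11988$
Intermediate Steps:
$l = 111$ ($l = \left(-1\right) \left(-111\right) = 111$)
$- 18 H{\left(-8,6 \right)} l = - 18 \left(\left(-1\right) 6\right) 111 = \left(-18\right) \left(-6\right) 111 = 108 \cdot 111 = 11988$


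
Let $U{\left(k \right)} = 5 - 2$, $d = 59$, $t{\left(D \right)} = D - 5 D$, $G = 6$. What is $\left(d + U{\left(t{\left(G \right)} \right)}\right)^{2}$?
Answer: $3844$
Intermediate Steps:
$t{\left(D \right)} = - 4 D$
$U{\left(k \right)} = 3$
$\left(d + U{\left(t{\left(G \right)} \right)}\right)^{2} = \left(59 + 3\right)^{2} = 62^{2} = 3844$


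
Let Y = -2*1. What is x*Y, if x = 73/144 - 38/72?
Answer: 1/24 ≈ 0.041667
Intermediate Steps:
Y = -2
x = -1/48 (x = 73*(1/144) - 38*1/72 = 73/144 - 19/36 = -1/48 ≈ -0.020833)
x*Y = -1/48*(-2) = 1/24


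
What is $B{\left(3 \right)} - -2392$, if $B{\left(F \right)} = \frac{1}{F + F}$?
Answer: $\frac{14353}{6} \approx 2392.2$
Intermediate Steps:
$B{\left(F \right)} = \frac{1}{2 F}$
$B{\left(3 \right)} - -2392 = \frac{1}{2 \cdot 3} - -2392 = \frac{1}{2} \cdot \frac{1}{3} + 2392 = \frac{1}{6} + 2392 = \frac{14353}{6}$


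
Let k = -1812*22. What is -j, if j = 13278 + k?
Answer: 26586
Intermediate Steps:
k = -39864
j = -26586 (j = 13278 - 39864 = -26586)
-j = -1*(-26586) = 26586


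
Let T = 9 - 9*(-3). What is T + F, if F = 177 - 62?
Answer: 151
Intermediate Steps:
F = 115
T = 36 (T = 9 + 27 = 36)
T + F = 36 + 115 = 151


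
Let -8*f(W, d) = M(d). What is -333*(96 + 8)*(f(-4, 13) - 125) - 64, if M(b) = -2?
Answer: 4320278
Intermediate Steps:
f(W, d) = ¼ (f(W, d) = -⅛*(-2) = ¼)
-333*(96 + 8)*(f(-4, 13) - 125) - 64 = -333*(96 + 8)*(¼ - 125) - 64 = -34632*(-499)/4 - 64 = -333*(-12974) - 64 = 4320342 - 64 = 4320278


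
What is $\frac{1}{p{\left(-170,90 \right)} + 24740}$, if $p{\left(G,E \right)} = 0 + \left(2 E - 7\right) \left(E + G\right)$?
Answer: $\frac{1}{10900} \approx 9.1743 \cdot 10^{-5}$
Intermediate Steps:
$p{\left(G,E \right)} = \left(-7 + 2 E\right) \left(E + G\right)$ ($p{\left(G,E \right)} = 0 + \left(-7 + 2 E\right) \left(E + G\right) = \left(-7 + 2 E\right) \left(E + G\right)$)
$\frac{1}{p{\left(-170,90 \right)} + 24740} = \frac{1}{\left(\left(-7\right) 90 - -1190 + 2 \cdot 90^{2} + 2 \cdot 90 \left(-170\right)\right) + 24740} = \frac{1}{\left(-630 + 1190 + 2 \cdot 8100 - 30600\right) + 24740} = \frac{1}{\left(-630 + 1190 + 16200 - 30600\right) + 24740} = \frac{1}{-13840 + 24740} = \frac{1}{10900}$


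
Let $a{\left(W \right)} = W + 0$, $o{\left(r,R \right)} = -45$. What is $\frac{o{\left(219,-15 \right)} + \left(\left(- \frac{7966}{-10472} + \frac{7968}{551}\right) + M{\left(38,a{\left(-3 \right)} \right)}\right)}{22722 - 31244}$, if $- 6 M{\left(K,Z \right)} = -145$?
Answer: $\frac{6938501}{10536975768} \approx 0.00065849$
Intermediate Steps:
$a{\left(W \right)} = W$
$M{\left(K,Z \right)} = \frac{145}{6}$ ($M{\left(K,Z \right)} = \left(- \frac{1}{6}\right) \left(-145\right) = \frac{145}{6}$)
$\frac{o{\left(219,-15 \right)} + \left(\left(- \frac{7966}{-10472} + \frac{7968}{551}\right) + M{\left(38,a{\left(-3 \right)} \right)}\right)}{22722 - 31244} = \frac{-45 + \left(\left(- \frac{7966}{-10472} + \frac{7968}{551}\right) + \frac{145}{6}\right)}{22722 - 31244} = \frac{-45 + \left(\left(\left(-7966\right) \left(- \frac{1}{10472}\right) + 7968 \cdot \frac{1}{551}\right) + \frac{145}{6}\right)}{-8522} = \left(-45 + \left(\left(\frac{569}{748} + \frac{7968}{551}\right) + \frac{145}{6}\right)\right) \left(- \frac{1}{8522}\right) = \left(-45 + \left(\frac{6273583}{412148} + \frac{145}{6}\right)\right) \left(- \frac{1}{8522}\right) = \left(-45 + \frac{48701479}{1236444}\right) \left(- \frac{1}{8522}\right) = \left(- \frac{6938501}{1236444}\right) \left(- \frac{1}{8522}\right) = \frac{6938501}{10536975768}$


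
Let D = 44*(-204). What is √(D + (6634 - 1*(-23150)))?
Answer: 102*√2 ≈ 144.25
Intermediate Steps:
D = -8976
√(D + (6634 - 1*(-23150))) = √(-8976 + (6634 - 1*(-23150))) = √(-8976 + (6634 + 23150)) = √(-8976 + 29784) = √20808 = 102*√2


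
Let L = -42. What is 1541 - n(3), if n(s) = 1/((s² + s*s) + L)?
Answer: 36985/24 ≈ 1541.0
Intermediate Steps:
n(s) = 1/(-42 + 2*s²) (n(s) = 1/((s² + s*s) - 42) = 1/((s² + s²) - 42) = 1/(2*s² - 42) = 1/(-42 + 2*s²))
1541 - n(3) = 1541 - 1/(2*(-21 + 3²)) = 1541 - 1/(2*(-21 + 9)) = 1541 - 1/(2*(-12)) = 1541 - (-1)/(2*12) = 1541 - 1*(-1/24) = 1541 + 1/24 = 36985/24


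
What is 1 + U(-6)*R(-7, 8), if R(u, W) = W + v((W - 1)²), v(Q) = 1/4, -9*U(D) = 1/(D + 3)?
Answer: 47/36 ≈ 1.3056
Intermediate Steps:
U(D) = -1/(9*(3 + D)) (U(D) = -1/(9*(D + 3)) = -1/(9*(3 + D)))
v(Q) = ¼
R(u, W) = ¼ + W (R(u, W) = W + ¼ = ¼ + W)
1 + U(-6)*R(-7, 8) = 1 + (-1/(27 + 9*(-6)))*(¼ + 8) = 1 - 1/(27 - 54)*(33/4) = 1 - 1/(-27)*(33/4) = 1 - 1*(-1/27)*(33/4) = 1 + (1/27)*(33/4) = 1 + 11/36 = 47/36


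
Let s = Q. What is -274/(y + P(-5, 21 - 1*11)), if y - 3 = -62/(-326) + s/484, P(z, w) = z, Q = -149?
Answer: 21616408/167067 ≈ 129.39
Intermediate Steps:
s = -149
y = 227393/78892 (y = 3 + (-62/(-326) - 149/484) = 3 + (-62*(-1/326) - 149*1/484) = 3 + (31/163 - 149/484) = 3 - 9283/78892 = 227393/78892 ≈ 2.8823)
-274/(y + P(-5, 21 - 1*11)) = -274/(227393/78892 - 5) = -274/(-167067/78892) = -78892/167067*(-274) = 21616408/167067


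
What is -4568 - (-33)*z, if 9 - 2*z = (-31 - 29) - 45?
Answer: -2687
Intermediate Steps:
z = 57 (z = 9/2 - ((-31 - 29) - 45)/2 = 9/2 - (-60 - 45)/2 = 9/2 - ½*(-105) = 9/2 + 105/2 = 57)
-4568 - (-33)*z = -4568 - (-33)*57 = -4568 - 1*(-1881) = -4568 + 1881 = -2687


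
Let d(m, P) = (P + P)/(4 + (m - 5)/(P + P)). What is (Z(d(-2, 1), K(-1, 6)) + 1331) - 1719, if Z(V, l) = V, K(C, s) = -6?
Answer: -384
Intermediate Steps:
d(m, P) = 2*P/(4 + (-5 + m)/(2*P)) (d(m, P) = (2*P)/(4 + (-5 + m)/((2*P))) = (2*P)/(4 + (-5 + m)*(1/(2*P))) = (2*P)/(4 + (-5 + m)/(2*P)) = 2*P/(4 + (-5 + m)/(2*P)))
(Z(d(-2, 1), K(-1, 6)) + 1331) - 1719 = (4*1**2/(-5 - 2 + 8*1) + 1331) - 1719 = (4*1/(-5 - 2 + 8) + 1331) - 1719 = (4*1/1 + 1331) - 1719 = (4*1*1 + 1331) - 1719 = (4 + 1331) - 1719 = 1335 - 1719 = -384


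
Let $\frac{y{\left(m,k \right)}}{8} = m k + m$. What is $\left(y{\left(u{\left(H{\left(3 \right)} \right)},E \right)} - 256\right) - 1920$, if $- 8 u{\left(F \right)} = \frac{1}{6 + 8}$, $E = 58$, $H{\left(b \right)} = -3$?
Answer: $- \frac{30523}{14} \approx -2180.2$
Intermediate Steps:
$u{\left(F \right)} = - \frac{1}{112}$ ($u{\left(F \right)} = - \frac{1}{8 \left(6 + 8\right)} = - \frac{1}{8 \cdot 14} = \left(- \frac{1}{8}\right) \frac{1}{14} = - \frac{1}{112}$)
$y{\left(m,k \right)} = 8 m + 8 k m$ ($y{\left(m,k \right)} = 8 \left(m k + m\right) = 8 \left(k m + m\right) = 8 \left(m + k m\right) = 8 m + 8 k m$)
$\left(y{\left(u{\left(H{\left(3 \right)} \right)},E \right)} - 256\right) - 1920 = \left(8 \left(- \frac{1}{112}\right) \left(1 + 58\right) - 256\right) - 1920 = \left(8 \left(- \frac{1}{112}\right) 59 - 256\right) - 1920 = \left(- \frac{59}{14} - 256\right) - 1920 = - \frac{3643}{14} - 1920 = - \frac{30523}{14}$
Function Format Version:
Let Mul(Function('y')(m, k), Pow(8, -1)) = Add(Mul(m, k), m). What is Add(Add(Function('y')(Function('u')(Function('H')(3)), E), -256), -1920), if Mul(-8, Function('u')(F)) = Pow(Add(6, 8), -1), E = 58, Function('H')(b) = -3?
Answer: Rational(-30523, 14) ≈ -2180.2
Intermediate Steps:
Function('u')(F) = Rational(-1, 112) (Function('u')(F) = Mul(Rational(-1, 8), Pow(Add(6, 8), -1)) = Mul(Rational(-1, 8), Pow(14, -1)) = Mul(Rational(-1, 8), Rational(1, 14)) = Rational(-1, 112))
Function('y')(m, k) = Add(Mul(8, m), Mul(8, k, m)) (Function('y')(m, k) = Mul(8, Add(Mul(m, k), m)) = Mul(8, Add(Mul(k, m), m)) = Mul(8, Add(m, Mul(k, m))) = Add(Mul(8, m), Mul(8, k, m)))
Add(Add(Function('y')(Function('u')(Function('H')(3)), E), -256), -1920) = Add(Add(Mul(8, Rational(-1, 112), Add(1, 58)), -256), -1920) = Add(Add(Mul(8, Rational(-1, 112), 59), -256), -1920) = Add(Add(Rational(-59, 14), -256), -1920) = Add(Rational(-3643, 14), -1920) = Rational(-30523, 14)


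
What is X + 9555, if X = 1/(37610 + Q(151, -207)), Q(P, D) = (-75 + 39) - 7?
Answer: 358952686/37567 ≈ 9555.0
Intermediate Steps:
Q(P, D) = -43 (Q(P, D) = -36 - 7 = -43)
X = 1/37567 (X = 1/(37610 - 43) = 1/37567 ≈ 2.6619e-5)
X + 9555 = 1/37567 + 9555 = 358952686/37567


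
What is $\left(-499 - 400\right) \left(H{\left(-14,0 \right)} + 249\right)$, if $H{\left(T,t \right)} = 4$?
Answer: $-227447$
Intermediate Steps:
$\left(-499 - 400\right) \left(H{\left(-14,0 \right)} + 249\right) = \left(-499 - 400\right) \left(4 + 249\right) = \left(-499 - 400\right) 253 = \left(-899\right) 253 = -227447$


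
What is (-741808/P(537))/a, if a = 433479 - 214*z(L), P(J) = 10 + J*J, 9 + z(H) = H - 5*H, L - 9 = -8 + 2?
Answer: -741808/126302215767 ≈ -5.8733e-6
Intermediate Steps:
L = 3 (L = 9 + (-8 + 2) = 9 - 6 = 3)
z(H) = -9 - 4*H (z(H) = -9 + (H - 5*H) = -9 - 4*H)
P(J) = 10 + J**2
a = 437973 (a = 433479 - 214*(-9 - 4*3) = 433479 - 214*(-9 - 12) = 433479 - 214*(-21) = 433479 + 4494 = 437973)
(-741808/P(537))/a = -741808/(10 + 537**2)/437973 = -741808/(10 + 288369)*(1/437973) = -741808/288379*(1/437973) = -741808*1/288379*(1/437973) = -741808/288379*1/437973 = -741808/126302215767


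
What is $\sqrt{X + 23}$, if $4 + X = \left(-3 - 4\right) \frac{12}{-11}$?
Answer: $\frac{\sqrt{3223}}{11} \approx 5.161$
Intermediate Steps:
$X = \frac{40}{11}$ ($X = -4 + \left(-3 - 4\right) \frac{12}{-11} = -4 - 7 \cdot 12 \left(- \frac{1}{11}\right) = -4 - - \frac{84}{11} = -4 + \frac{84}{11} = \frac{40}{11} \approx 3.6364$)
$\sqrt{X + 23} = \sqrt{\frac{40}{11} + 23} = \sqrt{\frac{293}{11}} = \frac{\sqrt{3223}}{11}$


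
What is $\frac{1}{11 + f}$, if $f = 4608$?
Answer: $\frac{1}{4619} \approx 0.0002165$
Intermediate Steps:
$\frac{1}{11 + f} = \frac{1}{11 + 4608} = \frac{1}{4619}$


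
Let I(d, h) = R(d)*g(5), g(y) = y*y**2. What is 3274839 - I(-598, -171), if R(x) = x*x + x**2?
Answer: -86126161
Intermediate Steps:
g(y) = y**3
R(x) = 2*x**2 (R(x) = x**2 + x**2 = 2*x**2)
I(d, h) = 250*d**2 (I(d, h) = (2*d**2)*5**3 = (2*d**2)*125 = 250*d**2)
3274839 - I(-598, -171) = 3274839 - 250*(-598)**2 = 3274839 - 250*357604 = 3274839 - 1*89401000 = 3274839 - 89401000 = -86126161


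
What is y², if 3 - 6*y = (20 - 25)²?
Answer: 121/9 ≈ 13.444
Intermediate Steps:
y = -11/3 (y = ½ - (20 - 25)²/6 = ½ - ⅙*(-5)² = ½ - ⅙*25 = ½ - 25/6 = -11/3 ≈ -3.6667)
y² = (-11/3)² = 121/9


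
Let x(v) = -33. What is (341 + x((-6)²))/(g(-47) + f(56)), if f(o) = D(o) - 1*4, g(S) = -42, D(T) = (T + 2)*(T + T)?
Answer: 154/3225 ≈ 0.047752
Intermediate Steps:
D(T) = 2*T*(2 + T) (D(T) = (2 + T)*(2*T) = 2*T*(2 + T))
f(o) = -4 + 2*o*(2 + o) (f(o) = 2*o*(2 + o) - 1*4 = 2*o*(2 + o) - 4 = -4 + 2*o*(2 + o))
(341 + x((-6)²))/(g(-47) + f(56)) = (341 - 33)/(-42 + (-4 + 2*56*(2 + 56))) = 308/(-42 + (-4 + 2*56*58)) = 308/(-42 + (-4 + 6496)) = 308/(-42 + 6492) = 308/6450 = 308*(1/6450) = 154/3225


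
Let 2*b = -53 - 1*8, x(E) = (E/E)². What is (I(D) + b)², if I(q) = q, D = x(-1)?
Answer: 3481/4 ≈ 870.25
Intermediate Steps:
x(E) = 1 (x(E) = 1² = 1)
D = 1
b = -61/2 (b = (-53 - 1*8)/2 = (-53 - 8)/2 = (½)*(-61) = -61/2 ≈ -30.500)
(I(D) + b)² = (1 - 61/2)² = (-59/2)² = 3481/4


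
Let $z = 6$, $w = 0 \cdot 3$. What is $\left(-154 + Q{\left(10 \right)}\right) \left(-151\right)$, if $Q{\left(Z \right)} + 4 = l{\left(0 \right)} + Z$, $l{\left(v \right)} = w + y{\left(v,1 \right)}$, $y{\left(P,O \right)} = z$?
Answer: $21442$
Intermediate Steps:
$w = 0$
$y{\left(P,O \right)} = 6$
$l{\left(v \right)} = 6$ ($l{\left(v \right)} = 0 + 6 = 6$)
$Q{\left(Z \right)} = 2 + Z$ ($Q{\left(Z \right)} = -4 + \left(6 + Z\right) = 2 + Z$)
$\left(-154 + Q{\left(10 \right)}\right) \left(-151\right) = \left(-154 + \left(2 + 10\right)\right) \left(-151\right) = \left(-154 + 12\right) \left(-151\right) = \left(-142\right) \left(-151\right) = 21442$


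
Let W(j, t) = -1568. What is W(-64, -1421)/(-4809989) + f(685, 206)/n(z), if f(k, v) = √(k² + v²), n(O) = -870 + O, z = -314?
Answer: 1568/4809989 - √511661/1184 ≈ -0.60382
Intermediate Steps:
W(-64, -1421)/(-4809989) + f(685, 206)/n(z) = -1568/(-4809989) + √(685² + 206²)/(-870 - 314) = -1568*(-1/4809989) + √(469225 + 42436)/(-1184) = 1568/4809989 + √511661*(-1/1184) = 1568/4809989 - √511661/1184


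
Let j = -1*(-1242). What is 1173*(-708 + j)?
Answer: 626382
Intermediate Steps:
j = 1242
1173*(-708 + j) = 1173*(-708 + 1242) = 1173*534 = 626382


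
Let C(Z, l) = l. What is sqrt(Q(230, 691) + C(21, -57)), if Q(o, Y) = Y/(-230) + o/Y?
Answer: I*sqrt(1507227117630)/158930 ≈ 7.7247*I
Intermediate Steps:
Q(o, Y) = -Y/230 + o/Y (Q(o, Y) = Y*(-1/230) + o/Y = -Y/230 + o/Y)
sqrt(Q(230, 691) + C(21, -57)) = sqrt((-1/230*691 + 230/691) - 57) = sqrt((-691/230 + 230*(1/691)) - 57) = sqrt((-691/230 + 230/691) - 57) = sqrt(-424581/158930 - 57) = sqrt(-9483591/158930) = I*sqrt(1507227117630)/158930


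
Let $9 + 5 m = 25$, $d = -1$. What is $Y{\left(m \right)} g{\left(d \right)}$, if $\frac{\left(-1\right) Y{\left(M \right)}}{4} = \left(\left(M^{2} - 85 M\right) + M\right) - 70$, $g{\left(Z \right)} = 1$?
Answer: $\frac{32856}{25} \approx 1314.2$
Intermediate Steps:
$m = \frac{16}{5}$ ($m = - \frac{9}{5} + \frac{1}{5} \cdot 25 = - \frac{9}{5} + 5 = \frac{16}{5} \approx 3.2$)
$Y{\left(M \right)} = 280 - 4 M^{2} + 336 M$ ($Y{\left(M \right)} = - 4 \left(\left(\left(M^{2} - 85 M\right) + M\right) - 70\right) = - 4 \left(\left(M^{2} - 84 M\right) - 70\right) = - 4 \left(-70 + M^{2} - 84 M\right) = 280 - 4 M^{2} + 336 M$)
$Y{\left(m \right)} g{\left(d \right)} = \left(280 - 4 \left(\frac{16}{5}\right)^{2} + 336 \cdot \frac{16}{5}\right) 1 = \left(280 - \frac{1024}{25} + \frac{5376}{5}\right) 1 = \frac{32856}{25} \cdot 1 = \frac{32856}{25}$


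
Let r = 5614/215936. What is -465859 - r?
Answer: -7185409617/15424 ≈ -4.6586e+5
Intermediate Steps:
r = 401/15424 (r = 5614*(1/215936) = 401/15424 ≈ 0.025998)
-465859 - r = -465859 - 1*401/15424 = -465859 - 401/15424 = -7185409617/15424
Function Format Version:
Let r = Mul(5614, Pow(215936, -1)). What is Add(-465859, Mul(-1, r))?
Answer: Rational(-7185409617, 15424) ≈ -4.6586e+5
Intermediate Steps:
r = Rational(401, 15424) (r = Mul(5614, Rational(1, 215936)) = Rational(401, 15424) ≈ 0.025998)
Add(-465859, Mul(-1, r)) = Add(-465859, Mul(-1, Rational(401, 15424))) = Add(-465859, Rational(-401, 15424)) = Rational(-7185409617, 15424)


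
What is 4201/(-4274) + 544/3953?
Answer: -14281497/16895122 ≈ -0.84530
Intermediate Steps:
4201/(-4274) + 544/3953 = 4201*(-1/4274) + 544*(1/3953) = -4201/4274 + 544/3953 = -14281497/16895122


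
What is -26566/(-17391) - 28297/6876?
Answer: -103148437/39860172 ≈ -2.5878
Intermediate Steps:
-26566/(-17391) - 28297/6876 = -26566*(-1/17391) - 28297*1/6876 = 26566/17391 - 28297/6876 = -103148437/39860172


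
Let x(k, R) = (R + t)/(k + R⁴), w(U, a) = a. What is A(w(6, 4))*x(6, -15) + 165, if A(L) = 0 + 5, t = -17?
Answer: 8353955/50631 ≈ 165.00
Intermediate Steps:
x(k, R) = (-17 + R)/(k + R⁴) (x(k, R) = (R - 17)/(k + R⁴) = (-17 + R)/(k + R⁴))
A(L) = 5
A(w(6, 4))*x(6, -15) + 165 = 5*((-17 - 15)/(6 + (-15)⁴)) + 165 = 5*(-32/(6 + 50625)) + 165 = 5*(-32/50631) + 165 = -160/50631 + 165 = 8353955/50631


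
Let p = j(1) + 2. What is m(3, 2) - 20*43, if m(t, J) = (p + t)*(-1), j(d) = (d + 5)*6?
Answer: -901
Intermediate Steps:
j(d) = 30 + 6*d (j(d) = (5 + d)*6 = 30 + 6*d)
p = 38 (p = (30 + 6*1) + 2 = (30 + 6) + 2 = 36 + 2 = 38)
m(t, J) = -38 - t (m(t, J) = (38 + t)*(-1) = -38 - t)
m(3, 2) - 20*43 = (-38 - 1*3) - 20*43 = (-38 - 3) - 860 = -41 - 860 = -901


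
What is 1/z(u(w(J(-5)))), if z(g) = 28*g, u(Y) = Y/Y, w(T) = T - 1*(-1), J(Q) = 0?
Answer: 1/28 ≈ 0.035714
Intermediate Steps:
w(T) = 1 + T (w(T) = T + 1 = 1 + T)
u(Y) = 1
1/z(u(w(J(-5)))) = 1/(28*1) = 1/28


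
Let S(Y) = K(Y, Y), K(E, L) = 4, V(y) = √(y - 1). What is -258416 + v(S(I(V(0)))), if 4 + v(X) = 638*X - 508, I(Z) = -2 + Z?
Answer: -256376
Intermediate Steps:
V(y) = √(-1 + y)
S(Y) = 4
v(X) = -512 + 638*X (v(X) = -4 + (638*X - 508) = -4 + (-508 + 638*X) = -512 + 638*X)
-258416 + v(S(I(V(0)))) = -258416 + (-512 + 638*4) = -258416 + (-512 + 2552) = -258416 + 2040 = -256376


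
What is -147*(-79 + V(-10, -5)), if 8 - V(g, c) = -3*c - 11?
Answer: 11025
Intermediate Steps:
V(g, c) = 19 + 3*c (V(g, c) = 8 - (-3*c - 11) = 8 - (-11 - 3*c) = 8 + (11 + 3*c) = 19 + 3*c)
-147*(-79 + V(-10, -5)) = -147*(-79 + (19 + 3*(-5))) = -147*(-79 + (19 - 15)) = -147*(-79 + 4) = -147*(-75) = 11025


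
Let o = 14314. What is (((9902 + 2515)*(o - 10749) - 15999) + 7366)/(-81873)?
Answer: -4023452/7443 ≈ -540.57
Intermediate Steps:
(((9902 + 2515)*(o - 10749) - 15999) + 7366)/(-81873) = (((9902 + 2515)*(14314 - 10749) - 15999) + 7366)/(-81873) = ((12417*3565 - 15999) + 7366)*(-1/81873) = ((44266605 - 15999) + 7366)*(-1/81873) = (44250606 + 7366)*(-1/81873) = 44257972*(-1/81873) = -4023452/7443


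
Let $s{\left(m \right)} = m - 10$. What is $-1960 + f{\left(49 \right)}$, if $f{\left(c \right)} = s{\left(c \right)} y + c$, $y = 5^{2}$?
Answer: $-936$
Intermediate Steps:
$s{\left(m \right)} = -10 + m$ ($s{\left(m \right)} = m - 10 = -10 + m$)
$y = 25$
$f{\left(c \right)} = -250 + 26 c$ ($f{\left(c \right)} = \left(-10 + c\right) 25 + c = \left(-250 + 25 c\right) + c = -250 + 26 c$)
$-1960 + f{\left(49 \right)} = -1960 + \left(-250 + 26 \cdot 49\right) = -1960 + \left(-250 + 1274\right) = -1960 + 1024 = -936$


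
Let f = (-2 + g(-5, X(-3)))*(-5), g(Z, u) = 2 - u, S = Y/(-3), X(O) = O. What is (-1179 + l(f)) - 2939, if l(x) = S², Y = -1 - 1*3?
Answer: -37046/9 ≈ -4116.2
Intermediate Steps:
Y = -4 (Y = -1 - 3 = -4)
S = 4/3 (S = -4/(-3) = -4*(-⅓) = 4/3 ≈ 1.3333)
f = -15 (f = (-2 + (2 - 1*(-3)))*(-5) = (-2 + (2 + 3))*(-5) = (-2 + 5)*(-5) = 3*(-5) = -15)
l(x) = 16/9 (l(x) = (4/3)² = 16/9)
(-1179 + l(f)) - 2939 = (-1179 + 16/9) - 2939 = -10595/9 - 2939 = -37046/9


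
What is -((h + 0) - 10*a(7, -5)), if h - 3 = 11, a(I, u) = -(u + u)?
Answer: 86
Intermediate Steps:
a(I, u) = -2*u
h = 14 (h = 3 + 11 = 14)
-((h + 0) - 10*a(7, -5)) = -((14 + 0) - (-20)*(-5)) = -(14 - 10*10) = -(14 - 100) = -1*(-86) = 86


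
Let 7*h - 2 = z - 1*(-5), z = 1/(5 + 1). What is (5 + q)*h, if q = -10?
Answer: -215/42 ≈ -5.1190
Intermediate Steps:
z = ⅙ (z = 1/6 = ⅙ ≈ 0.16667)
h = 43/42 (h = 2/7 + (⅙ - 1*(-5))/7 = 2/7 + (⅙ + 5)/7 = 2/7 + (⅐)*(31/6) = 2/7 + 31/42 = 43/42 ≈ 1.0238)
(5 + q)*h = (5 - 10)*(43/42) = -5*43/42 = -215/42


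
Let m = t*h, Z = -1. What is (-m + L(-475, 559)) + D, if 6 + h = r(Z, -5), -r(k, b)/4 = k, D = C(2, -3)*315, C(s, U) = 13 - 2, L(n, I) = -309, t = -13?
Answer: 3130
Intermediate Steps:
C(s, U) = 11
D = 3465 (D = 11*315 = 3465)
r(k, b) = -4*k
h = -2 (h = -6 - 4*(-1) = -6 + 4 = -2)
m = 26 (m = -13*(-2) = 26)
(-m + L(-475, 559)) + D = (-1*26 - 309) + 3465 = (-26 - 309) + 3465 = -335 + 3465 = 3130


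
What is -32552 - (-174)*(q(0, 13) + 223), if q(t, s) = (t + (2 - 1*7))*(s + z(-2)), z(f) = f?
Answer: -3320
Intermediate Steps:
q(t, s) = (-5 + t)*(-2 + s) (q(t, s) = (t + (2 - 1*7))*(s - 2) = (t + (2 - 7))*(-2 + s) = (t - 5)*(-2 + s) = (-5 + t)*(-2 + s))
-32552 - (-174)*(q(0, 13) + 223) = -32552 - (-174)*((10 - 5*13 - 2*0 + 13*0) + 223) = -32552 - (-174)*((10 - 65 + 0 + 0) + 223) = -32552 - (-174)*(-55 + 223) = -32552 - (-174)*168 = -32552 - 1*(-29232) = -32552 + 29232 = -3320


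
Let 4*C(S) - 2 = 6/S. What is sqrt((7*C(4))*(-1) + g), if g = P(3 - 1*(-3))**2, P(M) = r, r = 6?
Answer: sqrt(478)/4 ≈ 5.4658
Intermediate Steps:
P(M) = 6
C(S) = 1/2 + 3/(2*S) (C(S) = 1/2 + (6/S)/4 = 1/2 + 3/(2*S))
g = 36 (g = 6**2 = 36)
sqrt((7*C(4))*(-1) + g) = sqrt((7*((1/2)*(3 + 4)/4))*(-1) + 36) = sqrt((7*((1/2)*(1/4)*7))*(-1) + 36) = sqrt((7*(7/8))*(-1) + 36) = sqrt((49/8)*(-1) + 36) = sqrt(-49/8 + 36) = sqrt(239/8) = sqrt(478)/4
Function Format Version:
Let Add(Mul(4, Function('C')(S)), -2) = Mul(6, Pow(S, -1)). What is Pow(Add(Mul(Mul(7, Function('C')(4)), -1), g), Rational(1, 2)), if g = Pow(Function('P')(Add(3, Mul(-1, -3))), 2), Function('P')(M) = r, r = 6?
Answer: Mul(Rational(1, 4), Pow(478, Rational(1, 2))) ≈ 5.4658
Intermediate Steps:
Function('P')(M) = 6
Function('C')(S) = Add(Rational(1, 2), Mul(Rational(3, 2), Pow(S, -1))) (Function('C')(S) = Add(Rational(1, 2), Mul(Rational(1, 4), Mul(6, Pow(S, -1)))) = Add(Rational(1, 2), Mul(Rational(3, 2), Pow(S, -1))))
g = 36 (g = Pow(6, 2) = 36)
Pow(Add(Mul(Mul(7, Function('C')(4)), -1), g), Rational(1, 2)) = Pow(Add(Mul(Mul(7, Mul(Rational(1, 2), Pow(4, -1), Add(3, 4))), -1), 36), Rational(1, 2)) = Pow(Add(Mul(Mul(7, Mul(Rational(1, 2), Rational(1, 4), 7)), -1), 36), Rational(1, 2)) = Pow(Add(Mul(Mul(7, Rational(7, 8)), -1), 36), Rational(1, 2)) = Pow(Add(Mul(Rational(49, 8), -1), 36), Rational(1, 2)) = Pow(Add(Rational(-49, 8), 36), Rational(1, 2)) = Pow(Rational(239, 8), Rational(1, 2)) = Mul(Rational(1, 4), Pow(478, Rational(1, 2)))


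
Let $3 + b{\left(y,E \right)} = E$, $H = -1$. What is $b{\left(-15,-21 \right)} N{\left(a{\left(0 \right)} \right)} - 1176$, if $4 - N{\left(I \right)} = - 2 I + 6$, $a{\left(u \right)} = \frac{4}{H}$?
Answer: $-936$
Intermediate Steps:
$a{\left(u \right)} = -4$ ($a{\left(u \right)} = \frac{4}{-1} = 4 \left(-1\right) = -4$)
$b{\left(y,E \right)} = -3 + E$
$N{\left(I \right)} = -2 + 2 I$ ($N{\left(I \right)} = 4 - \left(- 2 I + 6\right) = 4 - \left(6 - 2 I\right) = 4 + \left(-6 + 2 I\right) = -2 + 2 I$)
$b{\left(-15,-21 \right)} N{\left(a{\left(0 \right)} \right)} - 1176 = \left(-3 - 21\right) \left(-2 + 2 \left(-4\right)\right) - 1176 = - 24 \left(-2 - 8\right) - 1176 = \left(-24\right) \left(-10\right) - 1176 = 240 - 1176 = -936$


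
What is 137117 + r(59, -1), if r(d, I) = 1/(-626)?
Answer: 85835241/626 ≈ 1.3712e+5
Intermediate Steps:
r(d, I) = -1/626
137117 + r(59, -1) = 137117 - 1/626 = 85835241/626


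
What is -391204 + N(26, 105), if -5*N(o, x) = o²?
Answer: -1956696/5 ≈ -3.9134e+5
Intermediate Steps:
N(o, x) = -o²/5
-391204 + N(26, 105) = -391204 - ⅕*26² = -391204 - ⅕*676 = -391204 - 676/5 = -1956696/5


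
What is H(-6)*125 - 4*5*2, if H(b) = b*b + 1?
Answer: 4585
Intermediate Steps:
H(b) = 1 + b² (H(b) = b² + 1 = 1 + b²)
H(-6)*125 - 4*5*2 = (1 + (-6)²)*125 - 4*5*2 = (1 + 36)*125 - 20*2 = 37*125 - 40 = 4625 - 40 = 4585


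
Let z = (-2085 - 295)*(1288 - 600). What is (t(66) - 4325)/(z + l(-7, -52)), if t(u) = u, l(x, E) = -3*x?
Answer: 4259/1637419 ≈ 0.0026010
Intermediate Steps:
z = -1637440 (z = -2380*688 = -1637440)
(t(66) - 4325)/(z + l(-7, -52)) = (66 - 4325)/(-1637440 - 3*(-7)) = -4259/(-1637440 + 21) = -4259/(-1637419) = -4259*(-1/1637419) = 4259/1637419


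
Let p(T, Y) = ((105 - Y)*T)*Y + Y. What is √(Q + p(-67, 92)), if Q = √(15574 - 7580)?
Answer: √(-80040 + √7994) ≈ 282.76*I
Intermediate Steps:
p(T, Y) = Y + T*Y*(105 - Y) (p(T, Y) = (T*(105 - Y))*Y + Y = T*Y*(105 - Y) + Y = Y + T*Y*(105 - Y))
Q = √7994 ≈ 89.409
√(Q + p(-67, 92)) = √(√7994 + 92*(1 + 105*(-67) - 1*(-67)*92)) = √(√7994 + 92*(1 - 7035 + 6164)) = √(√7994 + 92*(-870)) = √(√7994 - 80040) = √(-80040 + √7994)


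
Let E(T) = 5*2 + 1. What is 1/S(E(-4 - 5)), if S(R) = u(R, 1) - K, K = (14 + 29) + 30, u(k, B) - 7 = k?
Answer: -1/55 ≈ -0.018182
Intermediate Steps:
u(k, B) = 7 + k
K = 73 (K = 43 + 30 = 73)
E(T) = 11 (E(T) = 10 + 1 = 11)
S(R) = -66 + R (S(R) = (7 + R) - 1*73 = (7 + R) - 73 = -66 + R)
1/S(E(-4 - 5)) = 1/(-66 + 11) = 1/(-55) = -1/55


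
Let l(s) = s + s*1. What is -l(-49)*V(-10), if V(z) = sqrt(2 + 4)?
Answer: 98*sqrt(6) ≈ 240.05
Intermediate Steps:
V(z) = sqrt(6)
l(s) = 2*s (l(s) = s + s = 2*s)
-l(-49)*V(-10) = -2*(-49)*sqrt(6) = -(-98)*sqrt(6) = 98*sqrt(6)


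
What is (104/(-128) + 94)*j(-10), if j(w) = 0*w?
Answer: 0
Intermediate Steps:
j(w) = 0
(104/(-128) + 94)*j(-10) = (104/(-128) + 94)*0 = (104*(-1/128) + 94)*0 = (-13/16 + 94)*0 = (1491/16)*0 = 0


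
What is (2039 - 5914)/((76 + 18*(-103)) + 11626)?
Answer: -3875/9848 ≈ -0.39348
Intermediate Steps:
(2039 - 5914)/((76 + 18*(-103)) + 11626) = -3875/((76 - 1854) + 11626) = -3875/(-1778 + 11626) = -3875/9848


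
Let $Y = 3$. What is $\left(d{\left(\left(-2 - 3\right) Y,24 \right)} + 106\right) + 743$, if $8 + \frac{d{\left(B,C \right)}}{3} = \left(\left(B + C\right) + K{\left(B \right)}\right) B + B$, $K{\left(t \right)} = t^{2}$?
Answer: $-9750$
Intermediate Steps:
$d{\left(B,C \right)} = -24 + 3 B + 3 B \left(B + C + B^{2}\right)$ ($d{\left(B,C \right)} = -24 + 3 \left(\left(\left(B + C\right) + B^{2}\right) B + B\right) = -24 + 3 \left(\left(B + C + B^{2}\right) B + B\right) = -24 + 3 \left(B \left(B + C + B^{2}\right) + B\right) = -24 + 3 \left(B + B \left(B + C + B^{2}\right)\right) = -24 + \left(3 B + 3 B \left(B + C + B^{2}\right)\right) = -24 + 3 B + 3 B \left(B + C + B^{2}\right)$)
$\left(d{\left(\left(-2 - 3\right) Y,24 \right)} + 106\right) + 743 = \left(\left(-24 + 3 \left(-2 - 3\right) 3 + 3 \left(\left(-2 - 3\right) 3\right)^{2} + 3 \left(\left(-2 - 3\right) 3\right)^{3} + 3 \left(-2 - 3\right) 3 \cdot 24\right) + 106\right) + 743 = \left(\left(-24 + 3 \left(\left(-5\right) 3\right) + 3 \left(\left(-5\right) 3\right)^{2} + 3 \left(\left(-5\right) 3\right)^{3} + 3 \left(\left(-5\right) 3\right) 24\right) + 106\right) + 743 = \left(\left(-24 + 3 \left(-15\right) + 3 \left(-15\right)^{2} + 3 \left(-15\right)^{3} + 3 \left(-15\right) 24\right) + 106\right) + 743 = \left(\left(-24 - 45 + 3 \cdot 225 + 3 \left(-3375\right) - 1080\right) + 106\right) + 743 = \left(\left(-24 - 45 + 675 - 10125 - 1080\right) + 106\right) + 743 = \left(-10599 + 106\right) + 743 = -10493 + 743 = -9750$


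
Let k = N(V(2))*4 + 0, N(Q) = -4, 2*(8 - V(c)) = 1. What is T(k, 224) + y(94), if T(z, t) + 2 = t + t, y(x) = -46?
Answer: 400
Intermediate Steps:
V(c) = 15/2 (V(c) = 8 - ½*1 = 8 - ½ = 15/2)
k = -16 (k = -4*4 + 0 = -16 + 0 = -16)
T(z, t) = -2 + 2*t (T(z, t) = -2 + (t + t) = -2 + 2*t)
T(k, 224) + y(94) = (-2 + 2*224) - 46 = (-2 + 448) - 46 = 446 - 46 = 400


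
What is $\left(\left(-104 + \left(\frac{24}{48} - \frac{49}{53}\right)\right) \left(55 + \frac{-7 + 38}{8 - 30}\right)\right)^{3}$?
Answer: $- \frac{2222626958355862393551}{12681938368} \approx -1.7526 \cdot 10^{11}$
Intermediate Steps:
$\left(\left(-104 + \left(\frac{24}{48} - \frac{49}{53}\right)\right) \left(55 + \frac{-7 + 38}{8 - 30}\right)\right)^{3} = \left(\left(-104 + \left(24 \cdot \frac{1}{48} - \frac{49}{53}\right)\right) \left(55 + \frac{31}{-22}\right)\right)^{3} = \left(\left(-104 + \left(\frac{1}{2} - \frac{49}{53}\right)\right) \left(55 + 31 \left(- \frac{1}{22}\right)\right)\right)^{3} = \left(\left(-104 - \frac{45}{106}\right) \left(55 - \frac{31}{22}\right)\right)^{3} = \left(\left(- \frac{11069}{106}\right) \frac{1179}{22}\right)^{3} = \left(- \frac{13050351}{2332}\right)^{3} = - \frac{2222626958355862393551}{12681938368}$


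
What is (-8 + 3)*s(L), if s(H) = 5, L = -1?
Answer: -25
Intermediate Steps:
(-8 + 3)*s(L) = (-8 + 3)*5 = -5*5 = -25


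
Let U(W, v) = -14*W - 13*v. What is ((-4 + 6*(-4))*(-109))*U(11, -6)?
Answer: -231952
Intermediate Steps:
((-4 + 6*(-4))*(-109))*U(11, -6) = ((-4 + 6*(-4))*(-109))*(-14*11 - 13*(-6)) = ((-4 - 24)*(-109))*(-154 + 78) = -28*(-109)*(-76) = 3052*(-76) = -231952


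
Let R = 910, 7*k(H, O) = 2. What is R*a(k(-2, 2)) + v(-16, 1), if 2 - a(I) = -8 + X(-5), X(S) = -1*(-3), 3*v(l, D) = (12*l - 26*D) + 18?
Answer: 18910/3 ≈ 6303.3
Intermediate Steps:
k(H, O) = 2/7 (k(H, O) = (⅐)*2 = 2/7)
v(l, D) = 6 + 4*l - 26*D/3 (v(l, D) = ((12*l - 26*D) + 18)/3 = ((-26*D + 12*l) + 18)/3 = (18 - 26*D + 12*l)/3 = 6 + 4*l - 26*D/3)
X(S) = 3
a(I) = 7 (a(I) = 2 - (-8 + 3) = 2 - 1*(-5) = 2 + 5 = 7)
R*a(k(-2, 2)) + v(-16, 1) = 910*7 + (6 + 4*(-16) - 26/3*1) = 6370 + (6 - 64 - 26/3) = 6370 - 200/3 = 18910/3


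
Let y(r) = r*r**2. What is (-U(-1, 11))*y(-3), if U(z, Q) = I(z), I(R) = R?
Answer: -27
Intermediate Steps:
U(z, Q) = z
y(r) = r**3
(-U(-1, 11))*y(-3) = -1*(-1)*(-3)**3 = 1*(-27) = -27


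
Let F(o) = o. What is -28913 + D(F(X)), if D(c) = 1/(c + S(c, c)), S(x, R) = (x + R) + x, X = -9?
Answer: -1040869/36 ≈ -28913.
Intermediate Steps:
S(x, R) = R + 2*x (S(x, R) = (R + x) + x = R + 2*x)
D(c) = 1/(4*c) (D(c) = 1/(c + (c + 2*c)) = 1/(c + 3*c) = 1/(4*c))
-28913 + D(F(X)) = -28913 + (1/4)/(-9) = -28913 + (1/4)*(-1/9) = -28913 - 1/36 = -1040869/36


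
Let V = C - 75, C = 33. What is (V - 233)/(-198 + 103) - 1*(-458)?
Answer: 8757/19 ≈ 460.89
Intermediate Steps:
V = -42 (V = 33 - 75 = -42)
(V - 233)/(-198 + 103) - 1*(-458) = (-42 - 233)/(-198 + 103) - 1*(-458) = -275/(-95) + 458 = -275*(-1/95) + 458 = 55/19 + 458 = 8757/19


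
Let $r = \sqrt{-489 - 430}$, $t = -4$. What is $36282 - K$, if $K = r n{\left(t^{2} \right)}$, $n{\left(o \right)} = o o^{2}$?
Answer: $36282 - 4096 i \sqrt{919} \approx 36282.0 - 1.2417 \cdot 10^{5} i$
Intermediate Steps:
$n{\left(o \right)} = o^{3}$
$r = i \sqrt{919}$ ($r = \sqrt{-919} = i \sqrt{919} \approx 30.315 i$)
$K = 4096 i \sqrt{919}$ ($K = i \sqrt{919} \left(\left(-4\right)^{2}\right)^{3} = i \sqrt{919} \cdot 16^{3} = i \sqrt{919} \cdot 4096 = 4096 i \sqrt{919} \approx 1.2417 \cdot 10^{5} i$)
$36282 - K = 36282 - 4096 i \sqrt{919}$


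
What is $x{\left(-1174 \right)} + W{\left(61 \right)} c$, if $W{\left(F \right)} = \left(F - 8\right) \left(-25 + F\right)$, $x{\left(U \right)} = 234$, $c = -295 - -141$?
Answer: $-293598$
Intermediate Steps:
$c = -154$ ($c = -295 + 141 = -154$)
$W{\left(F \right)} = \left(-25 + F\right) \left(-8 + F\right)$ ($W{\left(F \right)} = \left(-8 + F\right) \left(-25 + F\right) = \left(-25 + F\right) \left(-8 + F\right)$)
$x{\left(-1174 \right)} + W{\left(61 \right)} c = 234 + \left(200 + 61^{2} - 2013\right) \left(-154\right) = 234 + \left(200 + 3721 - 2013\right) \left(-154\right) = 234 + 1908 \left(-154\right) = 234 - 293832 = -293598$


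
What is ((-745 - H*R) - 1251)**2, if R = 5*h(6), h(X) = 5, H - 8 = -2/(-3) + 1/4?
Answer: 708997129/144 ≈ 4.9236e+6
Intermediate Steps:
H = 107/12 (H = 8 + (-2/(-3) + 1/4) = 8 + (-2*(-1/3) + 1*(1/4)) = 8 + (2/3 + 1/4) = 8 + 11/12 = 107/12 ≈ 8.9167)
R = 25 (R = 5*5 = 25)
((-745 - H*R) - 1251)**2 = ((-745 - 107*25/12) - 1251)**2 = ((-745 - 1*2675/12) - 1251)**2 = ((-745 - 2675/12) - 1251)**2 = (-11615/12 - 1251)**2 = (-26627/12)**2 = 708997129/144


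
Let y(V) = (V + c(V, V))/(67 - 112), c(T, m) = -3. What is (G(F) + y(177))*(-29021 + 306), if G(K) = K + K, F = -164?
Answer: 28588654/3 ≈ 9.5296e+6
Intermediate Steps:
G(K) = 2*K
y(V) = 1/15 - V/45 (y(V) = (V - 3)/(67 - 112) = (-3 + V)/(-45) = (-3 + V)*(-1/45) = 1/15 - V/45)
(G(F) + y(177))*(-29021 + 306) = (2*(-164) + (1/15 - 1/45*177))*(-29021 + 306) = (-328 + (1/15 - 59/15))*(-28715) = (-328 - 58/15)*(-28715) = -4978/15*(-28715) = 28588654/3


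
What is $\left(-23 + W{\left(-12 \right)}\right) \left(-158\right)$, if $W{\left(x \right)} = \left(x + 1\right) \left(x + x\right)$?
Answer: $-38078$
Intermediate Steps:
$W{\left(x \right)} = 2 x \left(1 + x\right)$ ($W{\left(x \right)} = \left(1 + x\right) 2 x = 2 x \left(1 + x\right)$)
$\left(-23 + W{\left(-12 \right)}\right) \left(-158\right) = \left(-23 + 2 \left(-12\right) \left(1 - 12\right)\right) \left(-158\right) = \left(-23 + 2 \left(-12\right) \left(-11\right)\right) \left(-158\right) = \left(-23 + 264\right) \left(-158\right) = 241 \left(-158\right) = -38078$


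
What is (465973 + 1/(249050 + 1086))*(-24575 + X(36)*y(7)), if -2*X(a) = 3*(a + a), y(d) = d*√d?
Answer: -2864378993735175/250136 - 22029201620181*√7/62534 ≈ -1.2383e+10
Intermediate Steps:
y(d) = d^(3/2)
X(a) = -3*a (X(a) = -3*(a + a)/2 = -3*2*a/2 = -3*a)
(465973 + 1/(249050 + 1086))*(-24575 + X(36)*y(7)) = (465973 + 1/(249050 + 1086))*(-24575 + (-3*36)*7^(3/2)) = (465973 + 1/250136)*(-24575 - 756*√7) = 116556622329*(-24575 - 756*√7)/250136 = -2864378993735175/250136 - 22029201620181*√7/62534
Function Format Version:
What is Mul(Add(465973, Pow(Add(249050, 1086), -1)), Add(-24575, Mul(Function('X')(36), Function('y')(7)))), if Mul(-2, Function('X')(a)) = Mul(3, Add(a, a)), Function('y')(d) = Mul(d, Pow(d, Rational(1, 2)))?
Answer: Add(Rational(-2864378993735175, 250136), Mul(Rational(-22029201620181, 62534), Pow(7, Rational(1, 2)))) ≈ -1.2383e+10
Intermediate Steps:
Function('y')(d) = Pow(d, Rational(3, 2))
Function('X')(a) = Mul(-3, a) (Function('X')(a) = Mul(Rational(-1, 2), Mul(3, Add(a, a))) = Mul(Rational(-1, 2), Mul(3, Mul(2, a))) = Mul(Rational(-1, 2), Mul(6, a)) = Mul(-3, a))
Mul(Add(465973, Pow(Add(249050, 1086), -1)), Add(-24575, Mul(Function('X')(36), Function('y')(7)))) = Mul(Add(465973, Pow(Add(249050, 1086), -1)), Add(-24575, Mul(Mul(-3, 36), Pow(7, Rational(3, 2))))) = Mul(Add(465973, Pow(250136, -1)), Add(-24575, Mul(-108, Mul(7, Pow(7, Rational(1, 2)))))) = Mul(Add(465973, Rational(1, 250136)), Add(-24575, Mul(-756, Pow(7, Rational(1, 2))))) = Mul(Rational(116556622329, 250136), Add(-24575, Mul(-756, Pow(7, Rational(1, 2))))) = Add(Rational(-2864378993735175, 250136), Mul(Rational(-22029201620181, 62534), Pow(7, Rational(1, 2))))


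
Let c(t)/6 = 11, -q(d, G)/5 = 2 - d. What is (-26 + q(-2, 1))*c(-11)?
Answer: -3036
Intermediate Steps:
q(d, G) = -10 + 5*d (q(d, G) = -5*(2 - d) = -10 + 5*d)
c(t) = 66 (c(t) = 6*11 = 66)
(-26 + q(-2, 1))*c(-11) = (-26 + (-10 + 5*(-2)))*66 = (-26 + (-10 - 10))*66 = (-26 - 20)*66 = -46*66 = -3036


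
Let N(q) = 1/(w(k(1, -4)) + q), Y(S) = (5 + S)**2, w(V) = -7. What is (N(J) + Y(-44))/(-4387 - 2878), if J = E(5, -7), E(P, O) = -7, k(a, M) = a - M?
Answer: -21293/101710 ≈ -0.20935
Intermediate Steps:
J = -7
N(q) = 1/(-7 + q)
(N(J) + Y(-44))/(-4387 - 2878) = (1/(-7 - 7) + (5 - 44)**2)/(-4387 - 2878) = (1/(-14) + (-39)**2)/(-7265) = (-1/14 + 1521)*(-1/7265) = (21293/14)*(-1/7265) = -21293/101710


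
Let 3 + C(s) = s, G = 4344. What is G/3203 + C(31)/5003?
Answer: 21822716/16024609 ≈ 1.3618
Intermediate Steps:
C(s) = -3 + s
G/3203 + C(31)/5003 = 4344/3203 + (-3 + 31)/5003 = 4344*(1/3203) + 28*(1/5003) = 4344/3203 + 28/5003 = 21822716/16024609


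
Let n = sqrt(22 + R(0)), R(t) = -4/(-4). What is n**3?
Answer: 23*sqrt(23) ≈ 110.30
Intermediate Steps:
R(t) = 1 (R(t) = -4*(-1/4) = 1)
n = sqrt(23) (n = sqrt(22 + 1) = sqrt(23) ≈ 4.7958)
n**3 = (sqrt(23))**3 = 23*sqrt(23)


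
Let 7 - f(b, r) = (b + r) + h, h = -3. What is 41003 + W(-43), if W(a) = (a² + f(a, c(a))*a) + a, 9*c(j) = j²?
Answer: 444277/9 ≈ 49364.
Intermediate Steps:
c(j) = j²/9
f(b, r) = 10 - b - r (f(b, r) = 7 - ((b + r) - 3) = 7 - (-3 + b + r) = 7 + (3 - b - r) = 10 - b - r)
W(a) = a + a² + a*(10 - a - a²/9) (W(a) = (a² + (10 - a - a²/9)*a) + a = (a² + a*(10 - a - a²/9)) + a = a + a² + a*(10 - a - a²/9))
41003 + W(-43) = 41003 + (⅑)*(-43)*(99 - 1*(-43)²) = 41003 + (⅑)*(-43)*(99 - 1*1849) = 41003 + (⅑)*(-43)*(99 - 1849) = 41003 + (⅑)*(-43)*(-1750) = 41003 + 75250/9 = 444277/9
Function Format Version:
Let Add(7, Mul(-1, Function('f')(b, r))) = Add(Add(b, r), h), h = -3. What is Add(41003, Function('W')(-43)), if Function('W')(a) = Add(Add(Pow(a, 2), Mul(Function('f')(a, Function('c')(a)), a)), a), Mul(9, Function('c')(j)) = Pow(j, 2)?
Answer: Rational(444277, 9) ≈ 49364.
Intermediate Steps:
Function('c')(j) = Mul(Rational(1, 9), Pow(j, 2))
Function('f')(b, r) = Add(10, Mul(-1, b), Mul(-1, r)) (Function('f')(b, r) = Add(7, Mul(-1, Add(Add(b, r), -3))) = Add(7, Mul(-1, Add(-3, b, r))) = Add(7, Add(3, Mul(-1, b), Mul(-1, r))) = Add(10, Mul(-1, b), Mul(-1, r)))
Function('W')(a) = Add(a, Pow(a, 2), Mul(a, Add(10, Mul(-1, a), Mul(Rational(-1, 9), Pow(a, 2))))) (Function('W')(a) = Add(Add(Pow(a, 2), Mul(Add(10, Mul(-1, a), Mul(-1, Mul(Rational(1, 9), Pow(a, 2)))), a)), a) = Add(Add(Pow(a, 2), Mul(Add(10, Mul(-1, a), Mul(Rational(-1, 9), Pow(a, 2))), a)), a) = Add(Add(Pow(a, 2), Mul(a, Add(10, Mul(-1, a), Mul(Rational(-1, 9), Pow(a, 2))))), a) = Add(a, Pow(a, 2), Mul(a, Add(10, Mul(-1, a), Mul(Rational(-1, 9), Pow(a, 2))))))
Add(41003, Function('W')(-43)) = Add(41003, Mul(Rational(1, 9), -43, Add(99, Mul(-1, Pow(-43, 2))))) = Add(41003, Mul(Rational(1, 9), -43, Add(99, Mul(-1, 1849)))) = Add(41003, Mul(Rational(1, 9), -43, Add(99, -1849))) = Add(41003, Mul(Rational(1, 9), -43, -1750)) = Add(41003, Rational(75250, 9)) = Rational(444277, 9)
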